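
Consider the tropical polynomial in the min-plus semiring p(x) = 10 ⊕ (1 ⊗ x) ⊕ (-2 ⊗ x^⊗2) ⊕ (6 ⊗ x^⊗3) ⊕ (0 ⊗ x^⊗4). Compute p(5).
p(5) = 6

A tropical monomial a ⊗ x^⊗i evaluates to a + i · x. Evaluating each term at x = 5:
  Term 0 contributes 10 + 0 · 5 = 10
  Term 1 contributes 1 + 1 · 5 = 6
  Term 2 contributes -2 + 2 · 5 = 8
  Term 3 contributes 6 + 3 · 5 = 21
  Term 4 contributes 0 + 4 · 5 = 20
p(5) = ⊕ of these = min[10, 6, 8, 21, 20] = 6.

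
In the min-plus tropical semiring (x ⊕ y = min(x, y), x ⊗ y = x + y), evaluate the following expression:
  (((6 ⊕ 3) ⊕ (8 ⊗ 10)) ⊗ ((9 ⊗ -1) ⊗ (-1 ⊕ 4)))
(((6 ⊕ 3) ⊕ (8 ⊗ 10)) ⊗ ((9 ⊗ -1) ⊗ (-1 ⊕ 4))) = 10

Expand innermost to outermost. Recall ⊕ takes the minimum of its arguments and ⊗ takes their sum. Working out the expression (((6 ⊕ 3) ⊕ (8 ⊗ 10)) ⊗ ((9 ⊗ -1) ⊗ (-1 ⊕ 4))) gives 10.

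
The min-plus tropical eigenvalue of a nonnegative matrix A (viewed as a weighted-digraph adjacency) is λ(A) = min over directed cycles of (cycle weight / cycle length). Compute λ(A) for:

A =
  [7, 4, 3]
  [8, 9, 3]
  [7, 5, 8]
λ(A) = 4

Enumerate directed cycles and compute their means (weight / length). Sample:
  cycle 0 → 0: weight = 7, length = 1, mean = 7/1 ≈ 7.000
  cycle 1 → 1: weight = 9, length = 1, mean = 9/1 ≈ 9.000
  cycle 2 → 2: weight = 8, length = 1, mean = 8/1 ≈ 8.000
  cycle 0 → 1 → 0: weight = 12, length = 2, mean = 12/2 ≈ 6.000
  cycle 0 → 2 → 0: weight = 10, length = 2, mean = 10/2 ≈ 5.000
  cycle 1 → 0 → 1: weight = 12, length = 2, mean = 12/2 ≈ 6.000
Minimum mean = 4.000, attained e.g. along the cycle 1 → 2 → 1 with weight 8 and length 2. So λ(A) = 8/2 = 4.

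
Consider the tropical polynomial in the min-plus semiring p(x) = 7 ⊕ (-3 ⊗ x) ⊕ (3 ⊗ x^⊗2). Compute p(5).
p(5) = 2

A tropical monomial a ⊗ x^⊗i evaluates to a + i · x. Evaluating each term at x = 5:
  Term 0 contributes 7 + 0 · 5 = 7
  Term 1 contributes -3 + 1 · 5 = 2
  Term 2 contributes 3 + 2 · 5 = 13
p(5) = ⊕ of these = min[7, 2, 13] = 2.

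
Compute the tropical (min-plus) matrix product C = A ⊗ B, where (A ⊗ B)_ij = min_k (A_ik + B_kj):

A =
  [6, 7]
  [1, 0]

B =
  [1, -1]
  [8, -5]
A ⊗ B =
  [7, 2]
  [2, -5]

Apply the min-plus product entry-by-entry:
  C[0][0] = min over k of (A[0][0] + B[0][0] = 6 + 1 = 7, A[0][1] + B[1][0] = 7 + 8 = 15) = 7 (attained at k = 0)
  C[0][1] = min over k of (A[0][0] + B[0][1] = 6 + -1 = 5, A[0][1] + B[1][1] = 7 + -5 = 2) = 2 (attained at k = 1)
  C[1][0] = min over k of (A[1][0] + B[0][0] = 1 + 1 = 2, A[1][1] + B[1][0] = 0 + 8 = 8) = 2 (attained at k = 0)
  C[1][1] = min over k of (A[1][0] + B[0][1] = 1 + -1 = 0, A[1][1] + B[1][1] = 0 + -5 = -5) = -5 (attained at k = 1)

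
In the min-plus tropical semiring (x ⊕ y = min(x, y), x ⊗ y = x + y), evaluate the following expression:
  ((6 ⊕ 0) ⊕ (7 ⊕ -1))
((6 ⊕ 0) ⊕ (7 ⊕ -1)) = -1

Expand innermost to outermost. Recall ⊕ takes the minimum of its arguments and ⊗ takes their sum. Working out the expression ((6 ⊕ 0) ⊕ (7 ⊕ -1)) gives -1.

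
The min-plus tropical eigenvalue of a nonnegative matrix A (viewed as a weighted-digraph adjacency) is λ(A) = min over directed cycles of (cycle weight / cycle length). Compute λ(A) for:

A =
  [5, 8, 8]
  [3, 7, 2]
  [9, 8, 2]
λ(A) = 2

Enumerate directed cycles and compute their means (weight / length). Sample:
  cycle 0 → 0: weight = 5, length = 1, mean = 5/1 ≈ 5.000
  cycle 1 → 1: weight = 7, length = 1, mean = 7/1 ≈ 7.000
  cycle 2 → 2: weight = 2, length = 1, mean = 2/1 ≈ 2.000
  cycle 0 → 1 → 0: weight = 11, length = 2, mean = 11/2 ≈ 5.500
  cycle 0 → 2 → 0: weight = 17, length = 2, mean = 17/2 ≈ 8.500
  cycle 1 → 0 → 1: weight = 11, length = 2, mean = 11/2 ≈ 5.500
Minimum mean = 2.000, attained e.g. along the cycle 2 → 2 with weight 2 and length 1. So λ(A) = 2/1 = 2.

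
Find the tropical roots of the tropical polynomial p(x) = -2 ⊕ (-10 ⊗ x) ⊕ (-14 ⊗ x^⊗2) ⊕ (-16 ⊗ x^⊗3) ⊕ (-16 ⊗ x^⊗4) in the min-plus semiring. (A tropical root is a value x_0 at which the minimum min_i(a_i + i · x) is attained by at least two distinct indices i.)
Roots: {0, 2, 4, 8}

Each tropical root is a break point of the lower envelope of the lines y = a_i + i · x (there are 5 lines, with slopes 0, 1, ..., 4). Only the lines that attain the minimum somewhere contribute to roots; other lines are dominated. Here the surviving (envelope) indices are i = 4, i = 3, i = 2, i = 1, i = 0.
Intersections between consecutive envelope lines give the roots: for adjacent envelope indices i < j the intersection is x = (a_i − a_j) / (j − i). Reading off the sorted break points: {0, 2, 4, 8}.
Verification: at each break x_0, at least two indices attain the minimum of min_i(a_i + i · x_0).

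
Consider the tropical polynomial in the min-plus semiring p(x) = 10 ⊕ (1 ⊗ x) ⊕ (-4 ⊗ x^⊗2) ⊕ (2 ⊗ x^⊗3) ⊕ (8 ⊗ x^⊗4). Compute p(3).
p(3) = 2

A tropical monomial a ⊗ x^⊗i evaluates to a + i · x. Evaluating each term at x = 3:
  Term 0 contributes 10 + 0 · 3 = 10
  Term 1 contributes 1 + 1 · 3 = 4
  Term 2 contributes -4 + 2 · 3 = 2
  Term 3 contributes 2 + 3 · 3 = 11
  Term 4 contributes 8 + 4 · 3 = 20
p(3) = ⊕ of these = min[10, 4, 2, 11, 20] = 2.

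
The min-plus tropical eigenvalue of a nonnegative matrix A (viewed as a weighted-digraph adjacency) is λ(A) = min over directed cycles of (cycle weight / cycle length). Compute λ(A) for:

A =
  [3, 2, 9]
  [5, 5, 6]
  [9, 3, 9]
λ(A) = 3

Enumerate directed cycles and compute their means (weight / length). Sample:
  cycle 0 → 0: weight = 3, length = 1, mean = 3/1 ≈ 3.000
  cycle 1 → 1: weight = 5, length = 1, mean = 5/1 ≈ 5.000
  cycle 2 → 2: weight = 9, length = 1, mean = 9/1 ≈ 9.000
  cycle 0 → 1 → 0: weight = 7, length = 2, mean = 7/2 ≈ 3.500
  cycle 0 → 2 → 0: weight = 18, length = 2, mean = 18/2 ≈ 9.000
  cycle 1 → 0 → 1: weight = 7, length = 2, mean = 7/2 ≈ 3.500
Minimum mean = 3.000, attained e.g. along the cycle 0 → 0 with weight 3 and length 1. So λ(A) = 3/1 = 3.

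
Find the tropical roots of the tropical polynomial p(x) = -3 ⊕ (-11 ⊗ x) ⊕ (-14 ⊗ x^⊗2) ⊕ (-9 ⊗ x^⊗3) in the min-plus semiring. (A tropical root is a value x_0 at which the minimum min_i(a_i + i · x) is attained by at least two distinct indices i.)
Roots: {-5, 3, 8}

Each tropical root is a break point of the lower envelope of the lines y = a_i + i · x (there are 4 lines, with slopes 0, 1, ..., 3). Only the lines that attain the minimum somewhere contribute to roots; other lines are dominated. Here the surviving (envelope) indices are i = 3, i = 2, i = 1, i = 0.
Intersections between consecutive envelope lines give the roots: for adjacent envelope indices i < j the intersection is x = (a_i − a_j) / (j − i). Reading off the sorted break points: {-5, 3, 8}.
Verification: at each break x_0, at least two indices attain the minimum of min_i(a_i + i · x_0).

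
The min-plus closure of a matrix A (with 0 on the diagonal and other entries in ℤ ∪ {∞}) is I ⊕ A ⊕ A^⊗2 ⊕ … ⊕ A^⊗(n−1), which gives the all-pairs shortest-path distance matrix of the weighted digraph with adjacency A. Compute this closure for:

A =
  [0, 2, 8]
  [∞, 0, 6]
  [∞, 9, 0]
Closure =
  [0, 2, 8]
  [∞, 0, 6]
  [∞, 9, 0]

This is the Floyd-Warshall all-pairs shortest-path computation. For each intermediate vertex k = 0, 1, …, 2, update dist[i][j] ← min(dist[i][j], dist[i][k] + dist[k][j]). The final matrix gives, for each (i, j), the minimum total weight of any directed path from i to j (possibly empty when i = j).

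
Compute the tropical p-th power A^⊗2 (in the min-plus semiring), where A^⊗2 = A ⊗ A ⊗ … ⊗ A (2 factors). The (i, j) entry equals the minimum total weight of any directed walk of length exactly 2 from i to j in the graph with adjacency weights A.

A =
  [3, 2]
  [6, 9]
A^⊗2 =
  [6, 5]
  [9, 8]

Each entry (A^⊗2)_ij equals the minimum over all length-2 walks i = v_0 → v_1 → … → v_2 = j of Σ_t A[v_t][v_{t+1}]. For example, for (i, j) = (0, 1) we minimise over 2 possible intermediate vertex sequences; the minimum is 5, attained along the walk 0 → 0 → 1.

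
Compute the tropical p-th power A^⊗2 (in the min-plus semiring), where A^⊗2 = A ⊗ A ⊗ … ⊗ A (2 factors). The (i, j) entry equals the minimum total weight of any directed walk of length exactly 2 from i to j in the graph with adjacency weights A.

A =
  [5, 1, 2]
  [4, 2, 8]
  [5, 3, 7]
A^⊗2 =
  [5, 3, 7]
  [6, 4, 6]
  [7, 5, 7]

Each entry (A^⊗2)_ij equals the minimum over all length-2 walks i = v_0 → v_1 → … → v_2 = j of Σ_t A[v_t][v_{t+1}]. For example, for (i, j) = (0, 2) we minimise over 3 possible intermediate vertex sequences; the minimum is 7, attained along the walk 0 → 0 → 2.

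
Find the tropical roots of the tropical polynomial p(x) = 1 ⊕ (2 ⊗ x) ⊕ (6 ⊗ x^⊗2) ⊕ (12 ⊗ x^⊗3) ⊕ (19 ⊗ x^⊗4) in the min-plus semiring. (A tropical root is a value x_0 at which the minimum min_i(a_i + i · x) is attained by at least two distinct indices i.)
Roots: {-7, -6, -4, -1}

Each tropical root is a break point of the lower envelope of the lines y = a_i + i · x (there are 5 lines, with slopes 0, 1, ..., 4). Only the lines that attain the minimum somewhere contribute to roots; other lines are dominated. Here the surviving (envelope) indices are i = 4, i = 3, i = 2, i = 1, i = 0.
Intersections between consecutive envelope lines give the roots: for adjacent envelope indices i < j the intersection is x = (a_i − a_j) / (j − i). Reading off the sorted break points: {-7, -6, -4, -1}.
Verification: at each break x_0, at least two indices attain the minimum of min_i(a_i + i · x_0).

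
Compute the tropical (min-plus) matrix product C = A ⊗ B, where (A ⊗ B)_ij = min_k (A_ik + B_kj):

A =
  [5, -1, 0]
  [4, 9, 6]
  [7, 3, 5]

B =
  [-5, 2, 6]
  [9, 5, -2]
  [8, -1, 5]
A ⊗ B =
  [0, -1, -3]
  [-1, 5, 7]
  [2, 4, 1]

Apply the min-plus product entry-by-entry:
  C[0][0] = min over k of (A[0][0] + B[0][0] = 5 + -5 = 0, A[0][1] + B[1][0] = -1 + 9 = 8, A[0][2] + B[2][0] = 0 + 8 = 8) = 0 (attained at k = 0)
  C[0][1] = min over k of (A[0][0] + B[0][1] = 5 + 2 = 7, A[0][1] + B[1][1] = -1 + 5 = 4, A[0][2] + B[2][1] = 0 + -1 = -1) = -1 (attained at k = 2)
  C[0][2] = min over k of (A[0][0] + B[0][2] = 5 + 6 = 11, A[0][1] + B[1][2] = -1 + -2 = -3, A[0][2] + B[2][2] = 0 + 5 = 5) = -3 (attained at k = 1)
  C[1][0] = min over k of (A[1][0] + B[0][0] = 4 + -5 = -1, A[1][1] + B[1][0] = 9 + 9 = 18, A[1][2] + B[2][0] = 6 + 8 = 14) = -1 (attained at k = 0)
  C[1][1] = min over k of (A[1][0] + B[0][1] = 4 + 2 = 6, A[1][1] + B[1][1] = 9 + 5 = 14, A[1][2] + B[2][1] = 6 + -1 = 5) = 5 (attained at k = 2)
  C[1][2] = min over k of (A[1][0] + B[0][2] = 4 + 6 = 10, A[1][1] + B[1][2] = 9 + -2 = 7, A[1][2] + B[2][2] = 6 + 5 = 11) = 7 (attained at k = 1)
  C[2][0] = min over k of (A[2][0] + B[0][0] = 7 + -5 = 2, A[2][1] + B[1][0] = 3 + 9 = 12, A[2][2] + B[2][0] = 5 + 8 = 13) = 2 (attained at k = 0)
  C[2][1] = min over k of (A[2][0] + B[0][1] = 7 + 2 = 9, A[2][1] + B[1][1] = 3 + 5 = 8, A[2][2] + B[2][1] = 5 + -1 = 4) = 4 (attained at k = 2)
  C[2][2] = min over k of (A[2][0] + B[0][2] = 7 + 6 = 13, A[2][1] + B[1][2] = 3 + -2 = 1, A[2][2] + B[2][2] = 5 + 5 = 10) = 1 (attained at k = 1)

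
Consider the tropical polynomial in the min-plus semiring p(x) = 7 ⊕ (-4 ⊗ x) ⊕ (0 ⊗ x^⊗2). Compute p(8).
p(8) = 4

A tropical monomial a ⊗ x^⊗i evaluates to a + i · x. Evaluating each term at x = 8:
  Term 0 contributes 7 + 0 · 8 = 7
  Term 1 contributes -4 + 1 · 8 = 4
  Term 2 contributes 0 + 2 · 8 = 16
p(8) = ⊕ of these = min[7, 4, 16] = 4.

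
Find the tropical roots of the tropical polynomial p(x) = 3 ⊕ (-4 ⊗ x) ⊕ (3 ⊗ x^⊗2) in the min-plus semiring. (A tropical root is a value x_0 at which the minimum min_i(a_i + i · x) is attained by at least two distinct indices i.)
Roots: {-7, 7}

Each tropical root is a break point of the lower envelope of the lines y = a_i + i · x (there are 3 lines, with slopes 0, 1, ..., 2). Only the lines that attain the minimum somewhere contribute to roots; other lines are dominated. Here the surviving (envelope) indices are i = 2, i = 1, i = 0.
Intersections between consecutive envelope lines give the roots: for adjacent envelope indices i < j the intersection is x = (a_i − a_j) / (j − i). Reading off the sorted break points: {-7, 7}.
Verification: at each break x_0, at least two indices attain the minimum of min_i(a_i + i · x_0).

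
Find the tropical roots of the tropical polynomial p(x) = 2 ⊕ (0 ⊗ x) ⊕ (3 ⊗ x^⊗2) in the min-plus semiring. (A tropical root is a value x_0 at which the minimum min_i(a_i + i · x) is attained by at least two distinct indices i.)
Roots: {-3, 2}

Each tropical root is a break point of the lower envelope of the lines y = a_i + i · x (there are 3 lines, with slopes 0, 1, ..., 2). Only the lines that attain the minimum somewhere contribute to roots; other lines are dominated. Here the surviving (envelope) indices are i = 2, i = 1, i = 0.
Intersections between consecutive envelope lines give the roots: for adjacent envelope indices i < j the intersection is x = (a_i − a_j) / (j − i). Reading off the sorted break points: {-3, 2}.
Verification: at each break x_0, at least two indices attain the minimum of min_i(a_i + i · x_0).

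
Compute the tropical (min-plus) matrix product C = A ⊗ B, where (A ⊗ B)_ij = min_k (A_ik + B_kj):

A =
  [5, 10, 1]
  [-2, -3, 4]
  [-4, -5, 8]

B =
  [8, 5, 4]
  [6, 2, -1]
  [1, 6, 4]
A ⊗ B =
  [2, 7, 5]
  [3, -1, -4]
  [1, -3, -6]

Apply the min-plus product entry-by-entry:
  C[0][0] = min over k of (A[0][0] + B[0][0] = 5 + 8 = 13, A[0][1] + B[1][0] = 10 + 6 = 16, A[0][2] + B[2][0] = 1 + 1 = 2) = 2 (attained at k = 2)
  C[0][1] = min over k of (A[0][0] + B[0][1] = 5 + 5 = 10, A[0][1] + B[1][1] = 10 + 2 = 12, A[0][2] + B[2][1] = 1 + 6 = 7) = 7 (attained at k = 2)
  C[0][2] = min over k of (A[0][0] + B[0][2] = 5 + 4 = 9, A[0][1] + B[1][2] = 10 + -1 = 9, A[0][2] + B[2][2] = 1 + 4 = 5) = 5 (attained at k = 2)
  C[1][0] = min over k of (A[1][0] + B[0][0] = -2 + 8 = 6, A[1][1] + B[1][0] = -3 + 6 = 3, A[1][2] + B[2][0] = 4 + 1 = 5) = 3 (attained at k = 1)
  C[1][1] = min over k of (A[1][0] + B[0][1] = -2 + 5 = 3, A[1][1] + B[1][1] = -3 + 2 = -1, A[1][2] + B[2][1] = 4 + 6 = 10) = -1 (attained at k = 1)
  C[1][2] = min over k of (A[1][0] + B[0][2] = -2 + 4 = 2, A[1][1] + B[1][2] = -3 + -1 = -4, A[1][2] + B[2][2] = 4 + 4 = 8) = -4 (attained at k = 1)
  C[2][0] = min over k of (A[2][0] + B[0][0] = -4 + 8 = 4, A[2][1] + B[1][0] = -5 + 6 = 1, A[2][2] + B[2][0] = 8 + 1 = 9) = 1 (attained at k = 1)
  C[2][1] = min over k of (A[2][0] + B[0][1] = -4 + 5 = 1, A[2][1] + B[1][1] = -5 + 2 = -3, A[2][2] + B[2][1] = 8 + 6 = 14) = -3 (attained at k = 1)
  C[2][2] = min over k of (A[2][0] + B[0][2] = -4 + 4 = 0, A[2][1] + B[1][2] = -5 + -1 = -6, A[2][2] + B[2][2] = 8 + 4 = 12) = -6 (attained at k = 1)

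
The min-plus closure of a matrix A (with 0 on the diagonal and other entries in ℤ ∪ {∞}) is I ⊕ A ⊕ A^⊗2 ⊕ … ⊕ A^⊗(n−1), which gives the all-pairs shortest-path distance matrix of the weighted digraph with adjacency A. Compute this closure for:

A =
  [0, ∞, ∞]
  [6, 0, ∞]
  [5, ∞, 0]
Closure =
  [0, ∞, ∞]
  [6, 0, ∞]
  [5, ∞, 0]

This is the Floyd-Warshall all-pairs shortest-path computation. For each intermediate vertex k = 0, 1, …, 2, update dist[i][j] ← min(dist[i][j], dist[i][k] + dist[k][j]). The final matrix gives, for each (i, j), the minimum total weight of any directed path from i to j (possibly empty when i = j).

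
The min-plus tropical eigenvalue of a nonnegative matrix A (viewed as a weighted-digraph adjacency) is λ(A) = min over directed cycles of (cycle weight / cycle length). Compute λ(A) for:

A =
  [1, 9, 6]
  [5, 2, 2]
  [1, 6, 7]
λ(A) = 1

Enumerate directed cycles and compute their means (weight / length). Sample:
  cycle 0 → 0: weight = 1, length = 1, mean = 1/1 ≈ 1.000
  cycle 1 → 1: weight = 2, length = 1, mean = 2/1 ≈ 2.000
  cycle 2 → 2: weight = 7, length = 1, mean = 7/1 ≈ 7.000
  cycle 0 → 1 → 0: weight = 14, length = 2, mean = 14/2 ≈ 7.000
  cycle 0 → 2 → 0: weight = 7, length = 2, mean = 7/2 ≈ 3.500
  cycle 1 → 0 → 1: weight = 14, length = 2, mean = 14/2 ≈ 7.000
Minimum mean = 1.000, attained e.g. along the cycle 0 → 0 with weight 1 and length 1. So λ(A) = 1/1 = 1.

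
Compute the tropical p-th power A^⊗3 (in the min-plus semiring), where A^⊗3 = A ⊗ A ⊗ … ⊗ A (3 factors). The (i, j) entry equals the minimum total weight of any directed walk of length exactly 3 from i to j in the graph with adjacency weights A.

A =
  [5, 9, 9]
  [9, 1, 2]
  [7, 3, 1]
A^⊗3 =
  [15, 11, 11]
  [10, 3, 4]
  [9, 5, 3]

Each entry (A^⊗3)_ij equals the minimum over all length-3 walks i = v_0 → v_1 → … → v_3 = j of Σ_t A[v_t][v_{t+1}]. For example, for (i, j) = (0, 2) we minimise over 9 possible intermediate vertex sequences; the minimum is 11, attained along the walk 0 → 2 → 2 → 2.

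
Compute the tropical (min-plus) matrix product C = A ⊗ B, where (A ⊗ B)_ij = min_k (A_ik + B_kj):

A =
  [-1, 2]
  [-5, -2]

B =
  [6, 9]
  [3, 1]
A ⊗ B =
  [5, 3]
  [1, -1]

Apply the min-plus product entry-by-entry:
  C[0][0] = min over k of (A[0][0] + B[0][0] = -1 + 6 = 5, A[0][1] + B[1][0] = 2 + 3 = 5) = 5 (attained at k = 0)
  C[0][1] = min over k of (A[0][0] + B[0][1] = -1 + 9 = 8, A[0][1] + B[1][1] = 2 + 1 = 3) = 3 (attained at k = 1)
  C[1][0] = min over k of (A[1][0] + B[0][0] = -5 + 6 = 1, A[1][1] + B[1][0] = -2 + 3 = 1) = 1 (attained at k = 0)
  C[1][1] = min over k of (A[1][0] + B[0][1] = -5 + 9 = 4, A[1][1] + B[1][1] = -2 + 1 = -1) = -1 (attained at k = 1)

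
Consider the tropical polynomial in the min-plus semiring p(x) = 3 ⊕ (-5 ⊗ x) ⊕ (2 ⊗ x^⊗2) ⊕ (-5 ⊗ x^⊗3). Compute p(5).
p(5) = 0

A tropical monomial a ⊗ x^⊗i evaluates to a + i · x. Evaluating each term at x = 5:
  Term 0 contributes 3 + 0 · 5 = 3
  Term 1 contributes -5 + 1 · 5 = 0
  Term 2 contributes 2 + 2 · 5 = 12
  Term 3 contributes -5 + 3 · 5 = 10
p(5) = ⊕ of these = min[3, 0, 12, 10] = 0.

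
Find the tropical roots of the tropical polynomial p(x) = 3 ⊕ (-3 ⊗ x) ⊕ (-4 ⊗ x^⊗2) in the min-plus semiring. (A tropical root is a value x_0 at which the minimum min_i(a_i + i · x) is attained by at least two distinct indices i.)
Roots: {1, 6}

Each tropical root is a break point of the lower envelope of the lines y = a_i + i · x (there are 3 lines, with slopes 0, 1, ..., 2). Only the lines that attain the minimum somewhere contribute to roots; other lines are dominated. Here the surviving (envelope) indices are i = 2, i = 1, i = 0.
Intersections between consecutive envelope lines give the roots: for adjacent envelope indices i < j the intersection is x = (a_i − a_j) / (j − i). Reading off the sorted break points: {1, 6}.
Verification: at each break x_0, at least two indices attain the minimum of min_i(a_i + i · x_0).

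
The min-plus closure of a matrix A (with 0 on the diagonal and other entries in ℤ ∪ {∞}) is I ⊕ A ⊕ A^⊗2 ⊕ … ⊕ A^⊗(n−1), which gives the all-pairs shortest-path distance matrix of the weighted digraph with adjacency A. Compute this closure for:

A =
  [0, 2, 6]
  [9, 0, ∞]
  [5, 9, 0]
Closure =
  [0, 2, 6]
  [9, 0, 15]
  [5, 7, 0]

This is the Floyd-Warshall all-pairs shortest-path computation. For each intermediate vertex k = 0, 1, …, 2, update dist[i][j] ← min(dist[i][j], dist[i][k] + dist[k][j]). The final matrix gives, for each (i, j), the minimum total weight of any directed path from i to j (possibly empty when i = j).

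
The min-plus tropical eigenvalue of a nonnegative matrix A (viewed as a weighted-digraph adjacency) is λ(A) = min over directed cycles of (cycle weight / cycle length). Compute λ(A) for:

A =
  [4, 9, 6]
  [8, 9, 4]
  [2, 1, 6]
λ(A) = 5/2

Enumerate directed cycles and compute their means (weight / length). Sample:
  cycle 0 → 0: weight = 4, length = 1, mean = 4/1 ≈ 4.000
  cycle 1 → 1: weight = 9, length = 1, mean = 9/1 ≈ 9.000
  cycle 2 → 2: weight = 6, length = 1, mean = 6/1 ≈ 6.000
  cycle 0 → 1 → 0: weight = 17, length = 2, mean = 17/2 ≈ 8.500
  cycle 0 → 2 → 0: weight = 8, length = 2, mean = 8/2 ≈ 4.000
  cycle 1 → 0 → 1: weight = 17, length = 2, mean = 17/2 ≈ 8.500
Minimum mean = 2.500, attained e.g. along the cycle 1 → 2 → 1 with weight 5 and length 2. So λ(A) = 5/2 = 5/2.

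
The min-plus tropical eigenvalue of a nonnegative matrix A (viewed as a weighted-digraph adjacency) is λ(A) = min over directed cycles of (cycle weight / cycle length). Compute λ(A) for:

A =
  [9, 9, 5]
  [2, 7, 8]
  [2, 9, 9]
λ(A) = 7/2

Enumerate directed cycles and compute their means (weight / length). Sample:
  cycle 0 → 0: weight = 9, length = 1, mean = 9/1 ≈ 9.000
  cycle 1 → 1: weight = 7, length = 1, mean = 7/1 ≈ 7.000
  cycle 2 → 2: weight = 9, length = 1, mean = 9/1 ≈ 9.000
  cycle 0 → 1 → 0: weight = 11, length = 2, mean = 11/2 ≈ 5.500
  cycle 0 → 2 → 0: weight = 7, length = 2, mean = 7/2 ≈ 3.500
  cycle 1 → 0 → 1: weight = 11, length = 2, mean = 11/2 ≈ 5.500
Minimum mean = 3.500, attained e.g. along the cycle 0 → 2 → 0 with weight 7 and length 2. So λ(A) = 7/2 = 7/2.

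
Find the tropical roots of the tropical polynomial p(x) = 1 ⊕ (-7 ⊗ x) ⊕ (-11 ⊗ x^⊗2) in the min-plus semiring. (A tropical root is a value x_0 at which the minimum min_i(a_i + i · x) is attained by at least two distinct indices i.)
Roots: {4, 8}

Each tropical root is a break point of the lower envelope of the lines y = a_i + i · x (there are 3 lines, with slopes 0, 1, ..., 2). Only the lines that attain the minimum somewhere contribute to roots; other lines are dominated. Here the surviving (envelope) indices are i = 2, i = 1, i = 0.
Intersections between consecutive envelope lines give the roots: for adjacent envelope indices i < j the intersection is x = (a_i − a_j) / (j − i). Reading off the sorted break points: {4, 8}.
Verification: at each break x_0, at least two indices attain the minimum of min_i(a_i + i · x_0).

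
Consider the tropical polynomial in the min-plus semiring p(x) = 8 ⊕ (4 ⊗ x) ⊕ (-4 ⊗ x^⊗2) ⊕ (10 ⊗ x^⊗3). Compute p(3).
p(3) = 2

A tropical monomial a ⊗ x^⊗i evaluates to a + i · x. Evaluating each term at x = 3:
  Term 0 contributes 8 + 0 · 3 = 8
  Term 1 contributes 4 + 1 · 3 = 7
  Term 2 contributes -4 + 2 · 3 = 2
  Term 3 contributes 10 + 3 · 3 = 19
p(3) = ⊕ of these = min[8, 7, 2, 19] = 2.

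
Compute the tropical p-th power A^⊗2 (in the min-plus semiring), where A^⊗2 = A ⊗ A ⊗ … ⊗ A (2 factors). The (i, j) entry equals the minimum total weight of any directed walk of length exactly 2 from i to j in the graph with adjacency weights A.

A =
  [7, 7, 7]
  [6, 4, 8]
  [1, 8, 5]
A^⊗2 =
  [8, 11, 12]
  [9, 8, 12]
  [6, 8, 8]

Each entry (A^⊗2)_ij equals the minimum over all length-2 walks i = v_0 → v_1 → … → v_2 = j of Σ_t A[v_t][v_{t+1}]. For example, for (i, j) = (0, 2) we minimise over 3 possible intermediate vertex sequences; the minimum is 12, attained along the walk 0 → 2 → 2.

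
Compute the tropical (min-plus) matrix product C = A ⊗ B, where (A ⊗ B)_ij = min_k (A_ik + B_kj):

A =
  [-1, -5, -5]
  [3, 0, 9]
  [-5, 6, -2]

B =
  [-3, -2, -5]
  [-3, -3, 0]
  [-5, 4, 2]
A ⊗ B =
  [-10, -8, -6]
  [-3, -3, -2]
  [-8, -7, -10]

Apply the min-plus product entry-by-entry:
  C[0][0] = min over k of (A[0][0] + B[0][0] = -1 + -3 = -4, A[0][1] + B[1][0] = -5 + -3 = -8, A[0][2] + B[2][0] = -5 + -5 = -10) = -10 (attained at k = 2)
  C[0][1] = min over k of (A[0][0] + B[0][1] = -1 + -2 = -3, A[0][1] + B[1][1] = -5 + -3 = -8, A[0][2] + B[2][1] = -5 + 4 = -1) = -8 (attained at k = 1)
  C[0][2] = min over k of (A[0][0] + B[0][2] = -1 + -5 = -6, A[0][1] + B[1][2] = -5 + 0 = -5, A[0][2] + B[2][2] = -5 + 2 = -3) = -6 (attained at k = 0)
  C[1][0] = min over k of (A[1][0] + B[0][0] = 3 + -3 = 0, A[1][1] + B[1][0] = 0 + -3 = -3, A[1][2] + B[2][0] = 9 + -5 = 4) = -3 (attained at k = 1)
  C[1][1] = min over k of (A[1][0] + B[0][1] = 3 + -2 = 1, A[1][1] + B[1][1] = 0 + -3 = -3, A[1][2] + B[2][1] = 9 + 4 = 13) = -3 (attained at k = 1)
  C[1][2] = min over k of (A[1][0] + B[0][2] = 3 + -5 = -2, A[1][1] + B[1][2] = 0 + 0 = 0, A[1][2] + B[2][2] = 9 + 2 = 11) = -2 (attained at k = 0)
  C[2][0] = min over k of (A[2][0] + B[0][0] = -5 + -3 = -8, A[2][1] + B[1][0] = 6 + -3 = 3, A[2][2] + B[2][0] = -2 + -5 = -7) = -8 (attained at k = 0)
  C[2][1] = min over k of (A[2][0] + B[0][1] = -5 + -2 = -7, A[2][1] + B[1][1] = 6 + -3 = 3, A[2][2] + B[2][1] = -2 + 4 = 2) = -7 (attained at k = 0)
  C[2][2] = min over k of (A[2][0] + B[0][2] = -5 + -5 = -10, A[2][1] + B[1][2] = 6 + 0 = 6, A[2][2] + B[2][2] = -2 + 2 = 0) = -10 (attained at k = 0)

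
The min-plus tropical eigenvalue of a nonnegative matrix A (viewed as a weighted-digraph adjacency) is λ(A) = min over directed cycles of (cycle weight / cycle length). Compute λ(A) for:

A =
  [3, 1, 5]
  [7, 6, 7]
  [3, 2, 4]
λ(A) = 3

Enumerate directed cycles and compute their means (weight / length). Sample:
  cycle 0 → 0: weight = 3, length = 1, mean = 3/1 ≈ 3.000
  cycle 1 → 1: weight = 6, length = 1, mean = 6/1 ≈ 6.000
  cycle 2 → 2: weight = 4, length = 1, mean = 4/1 ≈ 4.000
  cycle 0 → 1 → 0: weight = 8, length = 2, mean = 8/2 ≈ 4.000
  cycle 0 → 2 → 0: weight = 8, length = 2, mean = 8/2 ≈ 4.000
  cycle 1 → 0 → 1: weight = 8, length = 2, mean = 8/2 ≈ 4.000
Minimum mean = 3.000, attained e.g. along the cycle 0 → 0 with weight 3 and length 1. So λ(A) = 3/1 = 3.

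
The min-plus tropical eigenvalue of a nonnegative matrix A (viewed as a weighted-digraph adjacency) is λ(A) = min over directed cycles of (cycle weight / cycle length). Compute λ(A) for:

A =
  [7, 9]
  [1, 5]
λ(A) = 5

Enumerate directed cycles and compute their means (weight / length). Sample:
  cycle 0 → 0: weight = 7, length = 1, mean = 7/1 ≈ 7.000
  cycle 1 → 1: weight = 5, length = 1, mean = 5/1 ≈ 5.000
  cycle 0 → 1 → 0: weight = 10, length = 2, mean = 10/2 ≈ 5.000
  cycle 1 → 0 → 1: weight = 10, length = 2, mean = 10/2 ≈ 5.000
Minimum mean = 5.000, attained e.g. along the cycle 1 → 1 with weight 5 and length 1. So λ(A) = 5/1 = 5.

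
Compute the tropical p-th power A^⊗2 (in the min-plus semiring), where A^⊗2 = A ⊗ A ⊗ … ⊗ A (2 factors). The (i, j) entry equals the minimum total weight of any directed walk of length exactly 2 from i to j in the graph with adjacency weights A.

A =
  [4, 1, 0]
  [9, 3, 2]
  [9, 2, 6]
A^⊗2 =
  [8, 2, 3]
  [11, 4, 5]
  [11, 5, 4]

Each entry (A^⊗2)_ij equals the minimum over all length-2 walks i = v_0 → v_1 → … → v_2 = j of Σ_t A[v_t][v_{t+1}]. For example, for (i, j) = (0, 2) we minimise over 3 possible intermediate vertex sequences; the minimum is 3, attained along the walk 0 → 1 → 2.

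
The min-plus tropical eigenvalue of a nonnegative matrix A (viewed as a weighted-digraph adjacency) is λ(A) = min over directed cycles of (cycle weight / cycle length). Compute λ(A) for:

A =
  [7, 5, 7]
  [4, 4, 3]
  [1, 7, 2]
λ(A) = 2

Enumerate directed cycles and compute their means (weight / length). Sample:
  cycle 0 → 0: weight = 7, length = 1, mean = 7/1 ≈ 7.000
  cycle 1 → 1: weight = 4, length = 1, mean = 4/1 ≈ 4.000
  cycle 2 → 2: weight = 2, length = 1, mean = 2/1 ≈ 2.000
  cycle 0 → 1 → 0: weight = 9, length = 2, mean = 9/2 ≈ 4.500
  cycle 0 → 2 → 0: weight = 8, length = 2, mean = 8/2 ≈ 4.000
  cycle 1 → 0 → 1: weight = 9, length = 2, mean = 9/2 ≈ 4.500
Minimum mean = 2.000, attained e.g. along the cycle 2 → 2 with weight 2 and length 1. So λ(A) = 2/1 = 2.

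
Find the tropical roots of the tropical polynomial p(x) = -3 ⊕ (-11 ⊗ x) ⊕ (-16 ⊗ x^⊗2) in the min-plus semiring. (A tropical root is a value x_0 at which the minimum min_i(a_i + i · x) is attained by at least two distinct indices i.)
Roots: {5, 8}

Each tropical root is a break point of the lower envelope of the lines y = a_i + i · x (there are 3 lines, with slopes 0, 1, ..., 2). Only the lines that attain the minimum somewhere contribute to roots; other lines are dominated. Here the surviving (envelope) indices are i = 2, i = 1, i = 0.
Intersections between consecutive envelope lines give the roots: for adjacent envelope indices i < j the intersection is x = (a_i − a_j) / (j − i). Reading off the sorted break points: {5, 8}.
Verification: at each break x_0, at least two indices attain the minimum of min_i(a_i + i · x_0).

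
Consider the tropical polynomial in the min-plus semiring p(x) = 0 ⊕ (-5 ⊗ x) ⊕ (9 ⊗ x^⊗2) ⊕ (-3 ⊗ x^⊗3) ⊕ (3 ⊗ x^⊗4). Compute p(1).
p(1) = -4

A tropical monomial a ⊗ x^⊗i evaluates to a + i · x. Evaluating each term at x = 1:
  Term 0 contributes 0 + 0 · 1 = 0
  Term 1 contributes -5 + 1 · 1 = -4
  Term 2 contributes 9 + 2 · 1 = 11
  Term 3 contributes -3 + 3 · 1 = 0
  Term 4 contributes 3 + 4 · 1 = 7
p(1) = ⊕ of these = min[0, -4, 11, 0, 7] = -4.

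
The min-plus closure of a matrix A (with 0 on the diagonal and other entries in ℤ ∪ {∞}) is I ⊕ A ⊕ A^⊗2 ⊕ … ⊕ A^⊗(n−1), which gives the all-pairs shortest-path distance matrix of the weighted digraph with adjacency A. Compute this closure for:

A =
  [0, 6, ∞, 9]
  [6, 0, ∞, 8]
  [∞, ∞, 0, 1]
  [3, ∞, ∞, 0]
Closure =
  [0, 6, ∞, 9]
  [6, 0, ∞, 8]
  [4, 10, 0, 1]
  [3, 9, ∞, 0]

This is the Floyd-Warshall all-pairs shortest-path computation. For each intermediate vertex k = 0, 1, …, 3, update dist[i][j] ← min(dist[i][j], dist[i][k] + dist[k][j]). The final matrix gives, for each (i, j), the minimum total weight of any directed path from i to j (possibly empty when i = j).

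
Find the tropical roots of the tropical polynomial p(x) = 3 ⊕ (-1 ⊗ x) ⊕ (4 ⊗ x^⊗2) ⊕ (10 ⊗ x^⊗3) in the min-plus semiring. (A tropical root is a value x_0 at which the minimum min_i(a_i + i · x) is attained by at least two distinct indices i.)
Roots: {-6, -5, 4}

Each tropical root is a break point of the lower envelope of the lines y = a_i + i · x (there are 4 lines, with slopes 0, 1, ..., 3). Only the lines that attain the minimum somewhere contribute to roots; other lines are dominated. Here the surviving (envelope) indices are i = 3, i = 2, i = 1, i = 0.
Intersections between consecutive envelope lines give the roots: for adjacent envelope indices i < j the intersection is x = (a_i − a_j) / (j − i). Reading off the sorted break points: {-6, -5, 4}.
Verification: at each break x_0, at least two indices attain the minimum of min_i(a_i + i · x_0).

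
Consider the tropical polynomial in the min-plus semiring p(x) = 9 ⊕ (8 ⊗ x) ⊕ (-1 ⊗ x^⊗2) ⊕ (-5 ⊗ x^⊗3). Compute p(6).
p(6) = 9

A tropical monomial a ⊗ x^⊗i evaluates to a + i · x. Evaluating each term at x = 6:
  Term 0 contributes 9 + 0 · 6 = 9
  Term 1 contributes 8 + 1 · 6 = 14
  Term 2 contributes -1 + 2 · 6 = 11
  Term 3 contributes -5 + 3 · 6 = 13
p(6) = ⊕ of these = min[9, 14, 11, 13] = 9.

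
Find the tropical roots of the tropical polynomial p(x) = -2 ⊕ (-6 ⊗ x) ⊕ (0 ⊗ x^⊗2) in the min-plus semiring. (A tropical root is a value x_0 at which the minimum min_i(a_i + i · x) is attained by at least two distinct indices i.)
Roots: {-6, 4}

Each tropical root is a break point of the lower envelope of the lines y = a_i + i · x (there are 3 lines, with slopes 0, 1, ..., 2). Only the lines that attain the minimum somewhere contribute to roots; other lines are dominated. Here the surviving (envelope) indices are i = 2, i = 1, i = 0.
Intersections between consecutive envelope lines give the roots: for adjacent envelope indices i < j the intersection is x = (a_i − a_j) / (j − i). Reading off the sorted break points: {-6, 4}.
Verification: at each break x_0, at least two indices attain the minimum of min_i(a_i + i · x_0).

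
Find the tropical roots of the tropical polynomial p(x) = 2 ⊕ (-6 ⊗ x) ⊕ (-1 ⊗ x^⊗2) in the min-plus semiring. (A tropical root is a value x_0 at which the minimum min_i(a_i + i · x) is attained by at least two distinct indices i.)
Roots: {-5, 8}

Each tropical root is a break point of the lower envelope of the lines y = a_i + i · x (there are 3 lines, with slopes 0, 1, ..., 2). Only the lines that attain the minimum somewhere contribute to roots; other lines are dominated. Here the surviving (envelope) indices are i = 2, i = 1, i = 0.
Intersections between consecutive envelope lines give the roots: for adjacent envelope indices i < j the intersection is x = (a_i − a_j) / (j − i). Reading off the sorted break points: {-5, 8}.
Verification: at each break x_0, at least two indices attain the minimum of min_i(a_i + i · x_0).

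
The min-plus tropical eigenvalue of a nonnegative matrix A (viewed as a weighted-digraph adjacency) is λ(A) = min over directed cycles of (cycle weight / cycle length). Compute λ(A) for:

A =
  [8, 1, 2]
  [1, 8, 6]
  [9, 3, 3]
λ(A) = 1

Enumerate directed cycles and compute their means (weight / length). Sample:
  cycle 0 → 0: weight = 8, length = 1, mean = 8/1 ≈ 8.000
  cycle 1 → 1: weight = 8, length = 1, mean = 8/1 ≈ 8.000
  cycle 2 → 2: weight = 3, length = 1, mean = 3/1 ≈ 3.000
  cycle 0 → 1 → 0: weight = 2, length = 2, mean = 2/2 ≈ 1.000
  cycle 0 → 2 → 0: weight = 11, length = 2, mean = 11/2 ≈ 5.500
  cycle 1 → 0 → 1: weight = 2, length = 2, mean = 2/2 ≈ 1.000
Minimum mean = 1.000, attained e.g. along the cycle 0 → 1 → 0 with weight 2 and length 2. So λ(A) = 2/2 = 1.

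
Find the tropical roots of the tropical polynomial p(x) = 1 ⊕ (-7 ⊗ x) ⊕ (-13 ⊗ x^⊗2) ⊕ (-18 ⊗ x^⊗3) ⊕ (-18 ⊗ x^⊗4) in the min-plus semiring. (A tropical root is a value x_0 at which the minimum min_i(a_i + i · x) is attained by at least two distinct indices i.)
Roots: {0, 5, 6, 8}

Each tropical root is a break point of the lower envelope of the lines y = a_i + i · x (there are 5 lines, with slopes 0, 1, ..., 4). Only the lines that attain the minimum somewhere contribute to roots; other lines are dominated. Here the surviving (envelope) indices are i = 4, i = 3, i = 2, i = 1, i = 0.
Intersections between consecutive envelope lines give the roots: for adjacent envelope indices i < j the intersection is x = (a_i − a_j) / (j − i). Reading off the sorted break points: {0, 5, 6, 8}.
Verification: at each break x_0, at least two indices attain the minimum of min_i(a_i + i · x_0).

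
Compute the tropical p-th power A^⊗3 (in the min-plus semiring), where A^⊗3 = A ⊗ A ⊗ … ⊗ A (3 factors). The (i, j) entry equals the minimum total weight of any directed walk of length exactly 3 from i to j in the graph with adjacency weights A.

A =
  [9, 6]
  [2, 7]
A^⊗3 =
  [15, 14]
  [10, 15]

Each entry (A^⊗3)_ij equals the minimum over all length-3 walks i = v_0 → v_1 → … → v_3 = j of Σ_t A[v_t][v_{t+1}]. For example, for (i, j) = (0, 1) we minimise over 4 possible intermediate vertex sequences; the minimum is 14, attained along the walk 0 → 1 → 0 → 1.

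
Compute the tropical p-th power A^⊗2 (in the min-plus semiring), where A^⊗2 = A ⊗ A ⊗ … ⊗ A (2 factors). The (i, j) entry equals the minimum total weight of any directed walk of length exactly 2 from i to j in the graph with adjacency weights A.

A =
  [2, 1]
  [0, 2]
A^⊗2 =
  [1, 3]
  [2, 1]

Each entry (A^⊗2)_ij equals the minimum over all length-2 walks i = v_0 → v_1 → … → v_2 = j of Σ_t A[v_t][v_{t+1}]. For example, for (i, j) = (0, 1) we minimise over 2 possible intermediate vertex sequences; the minimum is 3, attained along the walk 0 → 0 → 1.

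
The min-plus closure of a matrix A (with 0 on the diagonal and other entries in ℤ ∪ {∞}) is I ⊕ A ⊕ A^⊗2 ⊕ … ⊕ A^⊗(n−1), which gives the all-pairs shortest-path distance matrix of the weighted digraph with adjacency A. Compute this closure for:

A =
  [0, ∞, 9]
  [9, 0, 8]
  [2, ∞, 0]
Closure =
  [0, ∞, 9]
  [9, 0, 8]
  [2, ∞, 0]

This is the Floyd-Warshall all-pairs shortest-path computation. For each intermediate vertex k = 0, 1, …, 2, update dist[i][j] ← min(dist[i][j], dist[i][k] + dist[k][j]). The final matrix gives, for each (i, j), the minimum total weight of any directed path from i to j (possibly empty when i = j).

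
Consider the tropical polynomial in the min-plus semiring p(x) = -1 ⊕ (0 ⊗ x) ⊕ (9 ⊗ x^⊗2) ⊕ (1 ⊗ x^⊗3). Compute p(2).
p(2) = -1

A tropical monomial a ⊗ x^⊗i evaluates to a + i · x. Evaluating each term at x = 2:
  Term 0 contributes -1 + 0 · 2 = -1
  Term 1 contributes 0 + 1 · 2 = 2
  Term 2 contributes 9 + 2 · 2 = 13
  Term 3 contributes 1 + 3 · 2 = 7
p(2) = ⊕ of these = min[-1, 2, 13, 7] = -1.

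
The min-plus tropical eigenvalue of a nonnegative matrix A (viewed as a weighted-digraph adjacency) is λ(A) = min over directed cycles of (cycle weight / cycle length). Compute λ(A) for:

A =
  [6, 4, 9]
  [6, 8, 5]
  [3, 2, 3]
λ(A) = 3

Enumerate directed cycles and compute their means (weight / length). Sample:
  cycle 0 → 0: weight = 6, length = 1, mean = 6/1 ≈ 6.000
  cycle 1 → 1: weight = 8, length = 1, mean = 8/1 ≈ 8.000
  cycle 2 → 2: weight = 3, length = 1, mean = 3/1 ≈ 3.000
  cycle 0 → 1 → 0: weight = 10, length = 2, mean = 10/2 ≈ 5.000
  cycle 0 → 2 → 0: weight = 12, length = 2, mean = 12/2 ≈ 6.000
  cycle 1 → 0 → 1: weight = 10, length = 2, mean = 10/2 ≈ 5.000
Minimum mean = 3.000, attained e.g. along the cycle 2 → 2 with weight 3 and length 1. So λ(A) = 3/1 = 3.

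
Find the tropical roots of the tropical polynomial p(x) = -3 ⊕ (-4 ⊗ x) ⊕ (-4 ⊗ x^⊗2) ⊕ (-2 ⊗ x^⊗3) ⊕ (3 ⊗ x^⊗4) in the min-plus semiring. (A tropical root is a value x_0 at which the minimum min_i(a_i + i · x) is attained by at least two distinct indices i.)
Roots: {-5, -2, 0, 1}

Each tropical root is a break point of the lower envelope of the lines y = a_i + i · x (there are 5 lines, with slopes 0, 1, ..., 4). Only the lines that attain the minimum somewhere contribute to roots; other lines are dominated. Here the surviving (envelope) indices are i = 4, i = 3, i = 2, i = 1, i = 0.
Intersections between consecutive envelope lines give the roots: for adjacent envelope indices i < j the intersection is x = (a_i − a_j) / (j − i). Reading off the sorted break points: {-5, -2, 0, 1}.
Verification: at each break x_0, at least two indices attain the minimum of min_i(a_i + i · x_0).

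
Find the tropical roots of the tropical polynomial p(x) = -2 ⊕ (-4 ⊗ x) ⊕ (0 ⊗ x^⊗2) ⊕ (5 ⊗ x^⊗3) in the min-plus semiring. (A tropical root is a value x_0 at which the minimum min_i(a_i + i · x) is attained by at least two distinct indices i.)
Roots: {-5, -4, 2}

Each tropical root is a break point of the lower envelope of the lines y = a_i + i · x (there are 4 lines, with slopes 0, 1, ..., 3). Only the lines that attain the minimum somewhere contribute to roots; other lines are dominated. Here the surviving (envelope) indices are i = 3, i = 2, i = 1, i = 0.
Intersections between consecutive envelope lines give the roots: for adjacent envelope indices i < j the intersection is x = (a_i − a_j) / (j − i). Reading off the sorted break points: {-5, -4, 2}.
Verification: at each break x_0, at least two indices attain the minimum of min_i(a_i + i · x_0).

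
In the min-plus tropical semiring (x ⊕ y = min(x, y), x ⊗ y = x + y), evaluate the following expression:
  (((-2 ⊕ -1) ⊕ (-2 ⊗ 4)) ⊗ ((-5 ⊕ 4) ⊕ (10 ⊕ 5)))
(((-2 ⊕ -1) ⊕ (-2 ⊗ 4)) ⊗ ((-5 ⊕ 4) ⊕ (10 ⊕ 5))) = -7

Expand innermost to outermost. Recall ⊕ takes the minimum of its arguments and ⊗ takes their sum. Working out the expression (((-2 ⊕ -1) ⊕ (-2 ⊗ 4)) ⊗ ((-5 ⊕ 4) ⊕ (10 ⊕ 5))) gives -7.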